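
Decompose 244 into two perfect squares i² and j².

We need to find integers i, j > 0 such that i² + j² = 244.
Trying i = 10: j² = 244 - 10² = 244 - 100 = 144
j = 12
Check: 10² + 12² = 100 + 144 = 244 ✓

244 = 10² + 12²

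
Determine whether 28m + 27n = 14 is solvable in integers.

Step 1: Compute gcd(28, 27).
gcd(28, 27) = 1

Step 2: Check divisibility.
Does 1 divide 14? 14 = 1 x 14, so yes.

By the theorem on linear Diophantine equations, 28m + 27n = 14 has integer solutions if and only if gcd(28, 27) divides 14. Since 1 | 14, solutions exist.

Yes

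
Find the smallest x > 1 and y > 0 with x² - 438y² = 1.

We seek the smallest positive integers (x, y) with x² - 438y² = 1, i.e., x² = 438y² + 1.
Try successive y values:
y = 1: x² = 438·1² + 1 = 439, not a perfect square
y = 2: x² = 438·2² + 1 = 1753, not a perfect square
y = 3: x² = 438·3² + 1 = 3943, not a perfect square
... continuing the search (or via continued fractions) ...
y = 14: x² = 438·14² + 1 = 85849, x = 293 ✓

Verify: 293² - 438·14² = 85849 - 85848 = 1 ✓

x = 293, y = 14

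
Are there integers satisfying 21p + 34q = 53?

Step 1: Compute gcd(21, 34).
gcd(21, 34) = 1

Step 2: Check divisibility.
Does 1 divide 53? 53 = 1 x 53, so yes.

By the theorem on linear Diophantine equations, 21p + 34q = 53 has integer solutions if and only if gcd(21, 34) divides 53. Since 1 | 53, solutions exist.

Yes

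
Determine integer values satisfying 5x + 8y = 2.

Step 1: Check solvability.
gcd(5, 8) = 1
Since 1 divides 2, solutions exist.

Step 2: Apply extended Euclidean algorithm to find gcd.
We find integers such that 5*x0 + 8*y0 = 1

Step 3: Scale the particular solution.
Multiply by 2/1 = 2:
x = -6, y = 4

Step 4: Verify.
5*(-6) + 8*(4) = 2 = 2 ✓

x = -6, y = 4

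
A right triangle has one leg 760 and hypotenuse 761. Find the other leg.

a² = c² - b² = 579121 - 577600 = 1521
a = 39

39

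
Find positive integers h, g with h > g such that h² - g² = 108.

Factor: h² - g² = (h+g)(h-g) = 108.
We need two factors of 108 with the same parity.
Use h+g = 54 and h-g = 2 (product 54·2 = 108).
Adding: 2h = 56, so h = 28.
Subtracting: 2g = 52, so g = 26.
Check: 28² - 26² = 784 - 676 = 108 ✓

h = 28, g = 26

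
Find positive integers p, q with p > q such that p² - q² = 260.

Factor: p² - q² = (p+q)(p-q) = 260.
We need two factors of 260 with the same parity.
Use p+q = 130 and p-q = 2 (product 130·2 = 260).
Adding: 2p = 132, so p = 66.
Subtracting: 2q = 128, so q = 64.
Check: 66² - 64² = 4356 - 4096 = 260 ✓

p = 66, q = 64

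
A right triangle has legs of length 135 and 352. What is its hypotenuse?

c² = a² + b² = 135² + 352² = 18225 + 123904 = 142129
c = 377

377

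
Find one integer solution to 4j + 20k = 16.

Step 1: Check solvability.
gcd(4, 20) = 4
Since 4 divides 16, solutions exist.

Step 2: Apply extended Euclidean algorithm to find gcd.
We find integers such that 4*x0 + 20*y0 = 4

Step 3: Scale the particular solution.
Multiply by 16/4 = 4:
j = 4, k = 0

Step 4: Verify.
4*(4) + 20*(0) = 16 = 16 ✓

j = 4, k = 0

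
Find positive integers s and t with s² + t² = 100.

We need to find integers s, t > 0 such that s² + t² = 100.
Trying s = 6: t² = 100 - 6² = 100 - 36 = 64
t = 8
Check: 6² + 8² = 36 + 64 = 100 ✓

100 = 6² + 8²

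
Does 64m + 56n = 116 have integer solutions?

Step 1: Compute gcd(64, 56).
gcd(64, 56) = 8

Step 2: Check divisibility.
Does 8 divide 116? 116 = 8 x 14 + 4, so no.

By the theorem on linear Diophantine equations, 64m + 56n = 116 has integer solutions if and only if gcd(64, 56) divides 116. Since 8 does not divide 116, no solutions exist.

No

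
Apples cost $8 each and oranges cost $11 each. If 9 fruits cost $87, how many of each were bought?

Let a = apples, o = oranges.
a + o = 9
8a + 11o = 87
Substitute o = 9 - a:
8a + 11(9 - a) = 87
(8 - 11)a = 87 - 99
-3a = -12
a = 4, o = 9 - 4 = 5

Apples: 4, Oranges: 5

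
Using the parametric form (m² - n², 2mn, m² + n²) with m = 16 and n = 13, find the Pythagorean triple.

a = m² - n² = 16² - 13² = 256 - 169 = 87
b = 2mn = 2·16·13 = 416
c = m² + n² = 256 + 169 = 425
Verify: 87² + 416² = 7569 + 173056 = 180625 = 425² ✓

(87, 416, 425)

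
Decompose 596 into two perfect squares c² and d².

We need to find integers c, d > 0 such that c² + d² = 596.
Trying c = 14: d² = 596 - 14² = 596 - 196 = 400
d = 20
Check: 14² + 20² = 196 + 400 = 596 ✓

596 = 14² + 20²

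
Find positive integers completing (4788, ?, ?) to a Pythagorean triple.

We need the other leg and hypotenuse such that 4788² + x² = c².
Take x = 259, c = 4795: 4788² + 259² = 22924944 + 67081 = 22992025 = 4795² ✓
Triple: (259, 4788, 4795)

(259, 4788, 4795)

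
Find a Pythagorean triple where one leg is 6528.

We need the other leg and hypotenuse such that 6528² + x² = c².
Take x = 8096, c = 10400: 6528² + 8096² = 42614784 + 65545216 = 108160000 = 10400² ✓
Triple: (8096, 6528, 10400)

(8096, 6528, 10400)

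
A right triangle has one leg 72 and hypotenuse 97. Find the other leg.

a² = c² - b² = 9409 - 5184 = 4225
a = 65

65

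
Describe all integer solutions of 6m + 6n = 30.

Step 1: Compute gcd(6, 6) = 6.
Since 6 divides 30, solutions exist.

Step 2: Find a particular solution using extended Euclidean algorithm.
We get m₀ = 0, n₀ = 5.
Check: 6*0 + 6*5 = 30 = 30 ✓

Step 3: Write the general solution.
m = 0 + (6/6)t = 0 + 1t
n = 5 - (6/6)t = 5 - 1t
for any integer t.

m = 0 + 1t, n = 5 - 1t for integer t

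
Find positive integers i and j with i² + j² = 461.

We need to find integers i, j > 0 such that i² + j² = 461.
Trying i = 10: j² = 461 - 10² = 461 - 100 = 361
j = 19
Check: 10² + 19² = 100 + 361 = 461 ✓

461 = 10² + 19²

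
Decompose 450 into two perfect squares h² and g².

We need to find integers h, g > 0 such that h² + g² = 450.
Trying h = 3: g² = 450 - 3² = 450 - 9 = 441
g = 21
Check: 3² + 21² = 9 + 441 = 450 ✓

450 = 3² + 21²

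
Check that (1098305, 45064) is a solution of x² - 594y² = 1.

Compute x² = 1098305² = 1206273873025
Compute 594y² = 594·45064² = 594·2030764096 = 1206273873024
x² - 594y² = 1206273873025 - 1206273873024 = 1
Since this equals 1, (1098305, 45064) is a solution.

Yes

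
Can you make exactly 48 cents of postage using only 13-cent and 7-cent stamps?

We need non-negative x, y with 13x + 7y = 48.
gcd(13, 7) = 1 divides 48, so integer solutions exist.
Search for a non-negative one: x = 1 gives 7y = 48 - 13 = 35, so y = 5.
Check: 13·1 + 7·5 = 48 ✓

Yes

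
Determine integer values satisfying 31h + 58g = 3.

Step 1: Check solvability.
gcd(31, 58) = 1
Since 1 divides 3, solutions exist.

Step 2: Apply extended Euclidean algorithm to find gcd.
We find integers such that 31*x0 + 58*y0 = 1

Step 3: Scale the particular solution.
Multiply by 3/1 = 3:
h = 45, g = -24

Step 4: Verify.
31*(45) + 58*(-24) = 3 = 3 ✓

h = 45, g = -24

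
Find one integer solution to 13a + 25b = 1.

Step 1: Check solvability.
gcd(13, 25) = 1
Since 1 divides 1, solutions exist.

Step 2: Apply extended Euclidean algorithm to find gcd.
We find integers such that 13*x0 + 25*y0 = 1

Step 3: Scale the particular solution.
Multiply by 1/1 = 1:
a = 2, b = -1

Step 4: Verify.
13*(2) + 25*(-1) = 1 = 1 ✓

a = 2, b = -1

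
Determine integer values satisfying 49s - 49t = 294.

Step 1: Check solvability.
gcd(49, 49) = 49
Since 49 divides 294, solutions exist.

Step 2: Apply extended Euclidean algorithm to find gcd.
We find integers such that 49*x0 + 49*y0 = 49

Step 3: Scale the particular solution.
Multiply by 294/49 = 6:
s = 0, t = -6

Step 4: Verify.
49*(0) - 49*(-6) = 294 = 294 ✓

s = 0, t = -6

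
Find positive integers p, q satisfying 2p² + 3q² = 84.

Try small values of p and check whether (84 - 2p²)/3 is a perfect square.
p = 6: 2·6² = 72, so 3q² = 84 - 72 = 12, giving q² = 4, q = 2.
Check: 2·6² + 3·2² = 72 + 12 = 84 ✓

p = 6, q = 2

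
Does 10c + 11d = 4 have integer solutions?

Step 1: Compute gcd(10, 11).
gcd(10, 11) = 1

Step 2: Check divisibility.
Does 1 divide 4? 4 = 1 x 4, so yes.

By the theorem on linear Diophantine equations, 10c + 11d = 4 has integer solutions if and only if gcd(10, 11) divides 4. Since 1 | 4, solutions exist.

Yes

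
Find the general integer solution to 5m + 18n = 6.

Step 1: Compute gcd(5, 18) = 1.
Since 1 divides 6, solutions exist.

Step 2: Find a particular solution using extended Euclidean algorithm.
We get m₀ = -42, n₀ = 12.
Check: 5*-42 + 18*12 = 6 = 6 ✓

Step 3: Write the general solution.
m = -42 + (18/1)t = -42 + 18t
n = 12 - (5/1)t = 12 - 5t
for any integer t.

m = -42 + 18t, n = 12 - 5t for integer t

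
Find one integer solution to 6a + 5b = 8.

Step 1: Check solvability.
gcd(6, 5) = 1
Since 1 divides 8, solutions exist.

Step 2: Apply extended Euclidean algorithm to find gcd.
We find integers such that 6*x0 + 5*y0 = 1

Step 3: Scale the particular solution.
Multiply by 8/1 = 8:
a = 8, b = -8

Step 4: Verify.
6*(8) + 5*(-8) = 8 = 8 ✓

a = 8, b = -8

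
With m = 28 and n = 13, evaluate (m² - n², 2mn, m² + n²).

a = m² - n² = 784 - 169 = 615
b = 2mn = 2·28·13 = 728
c = m² + n² = 784 + 169 = 953
Verify: 615² + 728² = 378225 + 529984 = 908209 = 953² ✓

(615, 728, 953)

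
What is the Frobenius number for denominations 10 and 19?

For two coprime denominations a and b, the Frobenius number (largest value not representable as a non-negative combination) is ab - a - b.
Here gcd(10, 19) = 1, so they are coprime.
F(10, 19) = 10·19 - 10 - 19 = 190 - 29 = 161

161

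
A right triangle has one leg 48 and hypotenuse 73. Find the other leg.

a² = c² - b² = 5329 - 2304 = 3025
a = 55

55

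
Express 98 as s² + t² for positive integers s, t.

We need to find integers s, t > 0 such that s² + t² = 98.
Trying s = 7: t² = 98 - 7² = 98 - 49 = 49
t = 7
Check: 7² + 7² = 49 + 49 = 98 ✓

98 = 7² + 7²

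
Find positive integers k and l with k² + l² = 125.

We need to find integers k, l > 0 such that k² + l² = 125.
Trying k = 2: l² = 125 - 2² = 125 - 4 = 121
l = 11
Check: 2² + 11² = 4 + 121 = 125 ✓

125 = 2² + 11²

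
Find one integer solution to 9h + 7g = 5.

Step 1: Check solvability.
gcd(9, 7) = 1
Since 1 divides 5, solutions exist.

Step 2: Apply extended Euclidean algorithm to find gcd.
We find integers such that 9*x0 + 7*y0 = 1

Step 3: Scale the particular solution.
Multiply by 5/1 = 5:
h = -15, g = 20

Step 4: Verify.
9*(-15) + 7*(20) = 5 = 5 ✓

h = -15, g = 20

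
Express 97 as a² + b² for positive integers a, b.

We need to find integers a, b > 0 such that a² + b² = 97.
Trying a = 4: b² = 97 - 4² = 97 - 16 = 81
b = 9
Check: 4² + 9² = 16 + 81 = 97 ✓

97 = 4² + 9²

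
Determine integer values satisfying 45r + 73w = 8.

Step 1: Check solvability.
gcd(45, 73) = 1
Since 1 divides 8, solutions exist.

Step 2: Apply extended Euclidean algorithm to find gcd.
We find integers such that 45*x0 + 73*y0 = 1

Step 3: Scale the particular solution.
Multiply by 8/1 = 8:
r = 104, w = -64

Step 4: Verify.
45*(104) + 73*(-64) = 8 = 8 ✓

r = 104, w = -64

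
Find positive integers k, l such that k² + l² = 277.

Search for k with 277 - k² a perfect square.
k = 9: 277 - 9² = 277 - 81 = 196 = 14² ✓
So k = 9, l = 14.

k = 9, l = 14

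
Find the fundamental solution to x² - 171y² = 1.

We seek the smallest positive integers (x, y) with x² - 171y² = 1, i.e., x² = 171y² + 1.
Try successive y values:
y = 1: x² = 171·1² + 1 = 172, not a perfect square
y = 2: x² = 171·2² + 1 = 685, not a perfect square
y = 3: x² = 171·3² + 1 = 1540, not a perfect square
... continuing the search (or via continued fractions) ...
y = 13: x² = 171·13² + 1 = 28900, x = 170 ✓

Verify: 170² - 171·13² = 28900 - 28899 = 1 ✓

x = 170, y = 13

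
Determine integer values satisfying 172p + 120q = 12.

Step 1: Check solvability.
gcd(172, 120) = 4
Since 4 divides 12, solutions exist.

Step 2: Apply extended Euclidean algorithm to find gcd.
We find integers such that 172*x0 + 120*y0 = 4

Step 3: Scale the particular solution.
Multiply by 12/4 = 3:
p = 21, q = -30

Step 4: Verify.
172*(21) + 120*(-30) = 12 = 12 ✓

p = 21, q = -30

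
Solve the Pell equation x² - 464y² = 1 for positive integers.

We seek the smallest positive integers (x, y) with x² - 464y² = 1, i.e., x² = 464y² + 1.
Try successive y values:
y = 1: x² = 464·1² + 1 = 465, not a perfect square
y = 2: x² = 464·2² + 1 = 1857, not a perfect square
y = 3: x² = 464·3² + 1 = 4177, not a perfect square
... continuing the search (or via continued fractions) ...
y = 455: x² = 464·455² + 1 = 96059601, x = 9801 ✓

Verify: 9801² - 464·455² = 96059601 - 96059600 = 1 ✓

x = 9801, y = 455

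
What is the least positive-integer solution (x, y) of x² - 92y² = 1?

We seek the smallest positive integers (x, y) with x² - 92y² = 1, i.e., x² = 92y² + 1.
Try successive y values:
y = 1: x² = 92·1² + 1 = 93, not a perfect square
y = 2: x² = 92·2² + 1 = 369, not a perfect square
y = 3: x² = 92·3² + 1 = 829, not a perfect square
... continuing the search (or via continued fractions) ...
y = 120: x² = 92·120² + 1 = 1324801, x = 1151 ✓

Verify: 1151² - 92·120² = 1324801 - 1324800 = 1 ✓

x = 1151, y = 120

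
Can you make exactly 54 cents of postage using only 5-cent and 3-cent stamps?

We need non-negative x, y with 5x + 3y = 54.
gcd(5, 3) = 1 divides 54, so integer solutions exist.
Search for a non-negative one: x = 0 gives 3y = 54 - 0 = 54, so y = 18.
Check: 5·0 + 3·18 = 54 ✓

Yes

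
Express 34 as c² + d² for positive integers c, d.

We need to find integers c, d > 0 such that c² + d² = 34.
Trying c = 3: d² = 34 - 3² = 34 - 9 = 25
d = 5
Check: 3² + 5² = 9 + 25 = 34 ✓

34 = 3² + 5²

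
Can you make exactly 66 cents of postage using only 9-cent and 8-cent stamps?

We need non-negative x, y with 9x + 8y = 66.
gcd(9, 8) = 1 divides 66, so integer solutions exist.
Search for a non-negative one: x = 2 gives 8y = 66 - 18 = 48, so y = 6.
Check: 9·2 + 8·6 = 66 ✓

Yes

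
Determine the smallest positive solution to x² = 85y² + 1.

We seek the smallest positive integers (x, y) with x² - 85y² = 1, i.e., x² = 85y² + 1.
Try successive y values:
y = 1: x² = 85·1² + 1 = 86, not a perfect square
y = 2: x² = 85·2² + 1 = 341, not a perfect square
y = 3: x² = 85·3² + 1 = 766, not a perfect square
... continuing the search (or via continued fractions) ...
y = 30996: x² = 85·30996² + 1 = 81663921361, x = 285769 ✓

Verify: 285769² - 85·30996² = 81663921361 - 81663921360 = 1 ✓

x = 285769, y = 30996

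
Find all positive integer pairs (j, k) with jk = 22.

The positive divisors of 22 are: 1, 2, 11, 22.
Each divisor d gives the pair (d, 22/d):
(1, 22), (2, 11), (11, 2), (22, 1)

(1, 22), (2, 11), (11, 2), (22, 1)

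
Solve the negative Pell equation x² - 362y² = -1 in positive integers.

We need x² = 362y² - 1. Try successive y:
y = 1: x² = 362·1² - 1 = 361 = 19² ✓
Check: 19² - 362·1² = 361 - 362 = -1 ✓

x = 19, y = 1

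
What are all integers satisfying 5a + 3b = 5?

Step 1: Compute gcd(5, 3) = 1.
Since 1 divides 5, solutions exist.

Step 2: Find a particular solution using extended Euclidean algorithm.
We get a₀ = -5, b₀ = 10.
Check: 5*-5 + 3*10 = 5 = 5 ✓

Step 3: Write the general solution.
a = -5 + (3/1)t = -5 + 3t
b = 10 - (5/1)t = 10 - 5t
for any integer t.

a = -5 + 3t, b = 10 - 5t for integer t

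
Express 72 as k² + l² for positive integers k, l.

We need to find integers k, l > 0 such that k² + l² = 72.
Trying k = 6: l² = 72 - 6² = 72 - 36 = 36
l = 6
Check: 6² + 6² = 36 + 36 = 72 ✓

72 = 6² + 6²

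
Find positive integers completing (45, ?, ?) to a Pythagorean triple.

We need the other leg and hypotenuse such that 45² + x² = c².
Take x = 28, c = 53: 45² + 28² = 2025 + 784 = 2809 = 53² ✓
Triple: (45, 28, 53)

(45, 28, 53)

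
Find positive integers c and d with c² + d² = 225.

We need to find integers c, d > 0 such that c² + d² = 225.
Trying c = 9: d² = 225 - 9² = 225 - 81 = 144
d = 12
Check: 9² + 12² = 81 + 144 = 225 ✓

225 = 9² + 12²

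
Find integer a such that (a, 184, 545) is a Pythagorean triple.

a² = c² - b² = 545² - 184² = 297025 - 33856 = 263169
a = sqrt(263169) = 513

513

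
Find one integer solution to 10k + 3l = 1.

Step 1: Check solvability.
gcd(10, 3) = 1
Since 1 divides 1, solutions exist.

Step 2: Apply extended Euclidean algorithm to find gcd.
We find integers such that 10*x0 + 3*y0 = 1

Step 3: Scale the particular solution.
Multiply by 1/1 = 1:
k = 1, l = -3

Step 4: Verify.
10*(1) + 3*(-3) = 1 = 1 ✓

k = 1, l = -3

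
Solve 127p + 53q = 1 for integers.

Step 1: Check solvability.
gcd(127, 53) = 1
Since 1 divides 1, solutions exist.

Step 2: Apply extended Euclidean algorithm to find gcd.
We find integers such that 127*x0 + 53*y0 = 1

Step 3: Scale the particular solution.
Multiply by 1/1 = 1:
p = -5, q = 12

Step 4: Verify.
127*(-5) + 53*(12) = 1 = 1 ✓

p = -5, q = 12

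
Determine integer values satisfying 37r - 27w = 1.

Step 1: Check solvability.
gcd(37, 27) = 1
Since 1 divides 1, solutions exist.

Step 2: Apply extended Euclidean algorithm to find gcd.
We find integers such that 37*x0 + 27*y0 = 1

Step 3: Scale the particular solution.
Multiply by 1/1 = 1:
r = -8, w = -11

Step 4: Verify.
37*(-8) - 27*(-11) = 1 = 1 ✓

r = -8, w = -11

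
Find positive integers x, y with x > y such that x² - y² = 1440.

Factor: x² - y² = (x+y)(x-y) = 1440.
We need two factors of 1440 with the same parity.
Use x+y = 720 and x-y = 2 (product 720·2 = 1440).
Adding: 2x = 722, so x = 361.
Subtracting: 2y = 718, so y = 359.
Check: 361² - 359² = 130321 - 128881 = 1440 ✓

x = 361, y = 359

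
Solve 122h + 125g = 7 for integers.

Step 1: Check solvability.
gcd(122, 125) = 1
Since 1 divides 7, solutions exist.

Step 2: Apply extended Euclidean algorithm to find gcd.
We find integers such that 122*x0 + 125*y0 = 1

Step 3: Scale the particular solution.
Multiply by 7/1 = 7:
h = -294, g = 287

Step 4: Verify.
122*(-294) + 125*(287) = 7 = 7 ✓

h = -294, g = 287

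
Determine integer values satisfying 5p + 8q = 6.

Step 1: Check solvability.
gcd(5, 8) = 1
Since 1 divides 6, solutions exist.

Step 2: Apply extended Euclidean algorithm to find gcd.
We find integers such that 5*x0 + 8*y0 = 1

Step 3: Scale the particular solution.
Multiply by 6/1 = 6:
p = -18, q = 12

Step 4: Verify.
5*(-18) + 8*(12) = 6 = 6 ✓

p = -18, q = 12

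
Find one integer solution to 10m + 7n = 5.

Step 1: Check solvability.
gcd(10, 7) = 1
Since 1 divides 5, solutions exist.

Step 2: Apply extended Euclidean algorithm to find gcd.
We find integers such that 10*x0 + 7*y0 = 1

Step 3: Scale the particular solution.
Multiply by 5/1 = 5:
m = -10, n = 15

Step 4: Verify.
10*(-10) + 7*(15) = 5 = 5 ✓

m = -10, n = 15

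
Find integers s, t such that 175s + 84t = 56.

Step 1: Check solvability.
gcd(175, 84) = 7
Since 7 divides 56, solutions exist.

Step 2: Apply extended Euclidean algorithm to find gcd.
We find integers such that 175*x0 + 84*y0 = 7

Step 3: Scale the particular solution.
Multiply by 56/7 = 8:
s = 8, t = -16

Step 4: Verify.
175*(8) + 84*(-16) = 56 = 56 ✓

s = 8, t = -16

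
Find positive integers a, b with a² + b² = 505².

We need a² + b² = 505² = 255025.
Trying: 217² + 456² = 47089 + 207936 = 255025 ✓

(217, 456, 505)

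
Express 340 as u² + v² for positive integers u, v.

We need to find integers u, v > 0 such that u² + v² = 340.
Trying u = 4: v² = 340 - 4² = 340 - 16 = 324
v = 18
Check: 4² + 18² = 16 + 324 = 340 ✓

340 = 4² + 18²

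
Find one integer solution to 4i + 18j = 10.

Step 1: Check solvability.
gcd(4, 18) = 2
Since 2 divides 10, solutions exist.

Step 2: Apply extended Euclidean algorithm to find gcd.
We find integers such that 4*x0 + 18*y0 = 2

Step 3: Scale the particular solution.
Multiply by 10/2 = 5:
i = -20, j = 5

Step 4: Verify.
4*(-20) + 18*(5) = 10 = 10 ✓

i = -20, j = 5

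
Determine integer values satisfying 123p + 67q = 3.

Step 1: Check solvability.
gcd(123, 67) = 1
Since 1 divides 3, solutions exist.

Step 2: Apply extended Euclidean algorithm to find gcd.
We find integers such that 123*x0 + 67*y0 = 1

Step 3: Scale the particular solution.
Multiply by 3/1 = 3:
p = 18, q = -33

Step 4: Verify.
123*(18) + 67*(-33) = 3 = 3 ✓

p = 18, q = -33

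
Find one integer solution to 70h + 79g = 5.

Step 1: Check solvability.
gcd(70, 79) = 1
Since 1 divides 5, solutions exist.

Step 2: Apply extended Euclidean algorithm to find gcd.
We find integers such that 70*x0 + 79*y0 = 1

Step 3: Scale the particular solution.
Multiply by 5/1 = 5:
h = 175, g = -155

Step 4: Verify.
70*(175) + 79*(-155) = 5 = 5 ✓

h = 175, g = -155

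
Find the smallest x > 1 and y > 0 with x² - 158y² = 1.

We seek the smallest positive integers (x, y) with x² - 158y² = 1, i.e., x² = 158y² + 1.
Try successive y values:
y = 1: x² = 158·1² + 1 = 159, not a perfect square
y = 2: x² = 158·2² + 1 = 633, not a perfect square
y = 3: x² = 158·3² + 1 = 1423, not a perfect square
... continuing the search (or via continued fractions) ...
y = 616: x² = 158·616² + 1 = 59954049, x = 7743 ✓

Verify: 7743² - 158·616² = 59954049 - 59954048 = 1 ✓

x = 7743, y = 616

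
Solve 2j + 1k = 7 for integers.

Step 1: Check solvability.
gcd(2, 1) = 1
Since 1 divides 7, solutions exist.

Step 2: Apply extended Euclidean algorithm to find gcd.
We find integers such that 2*x0 + 1*y0 = 1

Step 3: Scale the particular solution.
Multiply by 7/1 = 7:
j = 0, k = 7

Step 4: Verify.
2*(0) + 1*(7) = 7 = 7 ✓

j = 0, k = 7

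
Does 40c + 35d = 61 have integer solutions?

Step 1: Compute gcd(40, 35).
gcd(40, 35) = 5

Step 2: Check divisibility.
Does 5 divide 61? 61 = 5 x 12 + 1, so no.

By the theorem on linear Diophantine equations, 40c + 35d = 61 has integer solutions if and only if gcd(40, 35) divides 61. Since 5 does not divide 61, no solutions exist.

No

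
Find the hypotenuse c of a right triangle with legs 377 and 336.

c² = a² + b² = 377² + 336² = 142129 + 112896 = 255025
c = sqrt(255025) = 505

505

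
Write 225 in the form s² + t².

We need to find integers s, t > 0 such that s² + t² = 225.
Trying s = 9: t² = 225 - 9² = 225 - 81 = 144
t = 12
Check: 9² + 12² = 81 + 144 = 225 ✓

225 = 9² + 12²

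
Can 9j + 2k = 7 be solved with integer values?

Step 1: Compute gcd(9, 2).
gcd(9, 2) = 1

Step 2: Check divisibility.
Does 1 divide 7? 7 = 1 x 7, so yes.

By the theorem on linear Diophantine equations, 9j + 2k = 7 has integer solutions if and only if gcd(9, 2) divides 7. Since 1 | 7, solutions exist.

Yes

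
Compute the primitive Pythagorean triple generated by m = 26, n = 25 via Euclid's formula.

a = m² - n² = 676 - 625 = 51
b = 2mn = 2·26·25 = 1300
c = m² + n² = 676 + 625 = 1301
Verify: 51² + 1300² = 2601 + 1690000 = 1692601 = 1301² ✓

(51, 1300, 1301)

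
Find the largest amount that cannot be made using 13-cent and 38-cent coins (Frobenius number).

For two coprime denominations a and b, the Frobenius number (largest value not representable as a non-negative combination) is ab - a - b.
Here gcd(13, 38) = 1, so they are coprime.
F(13, 38) = 13·38 - 13 - 38 = 494 - 51 = 443

443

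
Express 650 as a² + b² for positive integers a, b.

We need to find integers a, b > 0 such that a² + b² = 650.
Trying a = 5: b² = 650 - 5² = 650 - 25 = 625
b = 25
Check: 5² + 25² = 25 + 625 = 650 ✓

650 = 5² + 25²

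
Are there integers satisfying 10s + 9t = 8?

Step 1: Compute gcd(10, 9).
gcd(10, 9) = 1

Step 2: Check divisibility.
Does 1 divide 8? 8 = 1 x 8, so yes.

By the theorem on linear Diophantine equations, 10s + 9t = 8 has integer solutions if and only if gcd(10, 9) divides 8. Since 1 | 8, solutions exist.

Yes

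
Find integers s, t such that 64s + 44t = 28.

Step 1: Check solvability.
gcd(64, 44) = 4
Since 4 divides 28, solutions exist.

Step 2: Apply extended Euclidean algorithm to find gcd.
We find integers such that 64*x0 + 44*y0 = 4

Step 3: Scale the particular solution.
Multiply by 28/4 = 7:
s = -14, t = 21

Step 4: Verify.
64*(-14) + 44*(21) = 28 = 28 ✓

s = -14, t = 21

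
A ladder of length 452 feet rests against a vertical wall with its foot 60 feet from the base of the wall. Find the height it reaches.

The ladder, wall, and ground form a right triangle with hypotenuse 452 and one leg 60.
By the Pythagorean theorem: h² = 452² - 60² = 204304 - 3600 = 200704
h = √200704 = 448 feet

448 feet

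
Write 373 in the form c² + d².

We need to find integers c, d > 0 such that c² + d² = 373.
Trying c = 7: d² = 373 - 7² = 373 - 49 = 324
d = 18
Check: 7² + 18² = 49 + 324 = 373 ✓

373 = 7² + 18²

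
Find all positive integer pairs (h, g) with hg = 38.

The positive divisors of 38 are: 1, 2, 19, 38.
Each divisor d gives the pair (d, 38/d):
(1, 38), (2, 19), (19, 2), (38, 1)

(1, 38), (2, 19), (19, 2), (38, 1)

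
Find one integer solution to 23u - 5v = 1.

Step 1: Check solvability.
gcd(23, 5) = 1
Since 1 divides 1, solutions exist.

Step 2: Apply extended Euclidean algorithm to find gcd.
We find integers such that 23*x0 + 5*y0 = 1

Step 3: Scale the particular solution.
Multiply by 1/1 = 1:
u = 2, v = 9

Step 4: Verify.
23*(2) - 5*(9) = 1 = 1 ✓

u = 2, v = 9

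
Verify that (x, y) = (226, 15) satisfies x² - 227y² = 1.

Compute x² = 226² = 51076
Compute 227y² = 227·15² = 227·225 = 51075
x² - 227y² = 51076 - 51075 = 1
Since this equals 1, (226, 15) is a solution.

Yes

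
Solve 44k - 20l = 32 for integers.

Step 1: Check solvability.
gcd(44, 20) = 4
Since 4 divides 32, solutions exist.

Step 2: Apply extended Euclidean algorithm to find gcd.
We find integers such that 44*x0 + 20*y0 = 4

Step 3: Scale the particular solution.
Multiply by 32/4 = 8:
k = 8, l = 16

Step 4: Verify.
44*(8) - 20*(16) = 32 = 32 ✓

k = 8, l = 16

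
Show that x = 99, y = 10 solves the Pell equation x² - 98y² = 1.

Compute x² = 99² = 9801
Compute 98y² = 98·10² = 98·100 = 9800
x² - 98y² = 9801 - 9800 = 1
Since this equals 1, (99, 10) is a solution.

Yes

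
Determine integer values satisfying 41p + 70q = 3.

Step 1: Check solvability.
gcd(41, 70) = 1
Since 1 divides 3, solutions exist.

Step 2: Apply extended Euclidean algorithm to find gcd.
We find integers such that 41*x0 + 70*y0 = 1

Step 3: Scale the particular solution.
Multiply by 3/1 = 3:
p = -87, q = 51

Step 4: Verify.
41*(-87) + 70*(51) = 3 = 3 ✓

p = -87, q = 51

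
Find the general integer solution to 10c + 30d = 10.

Step 1: Compute gcd(10, 30) = 10.
Since 10 divides 10, solutions exist.

Step 2: Find a particular solution using extended Euclidean algorithm.
We get c₀ = 1, d₀ = 0.
Check: 10*1 + 30*0 = 10 = 10 ✓

Step 3: Write the general solution.
c = 1 + (30/10)t = 1 + 3t
d = 0 - (10/10)t = 0 - 1t
for any integer t.

c = 1 + 3t, d = 0 - 1t for integer t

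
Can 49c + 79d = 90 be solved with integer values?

Step 1: Compute gcd(49, 79).
gcd(49, 79) = 1

Step 2: Check divisibility.
Does 1 divide 90? 90 = 1 x 90, so yes.

By the theorem on linear Diophantine equations, 49c + 79d = 90 has integer solutions if and only if gcd(49, 79) divides 90. Since 1 | 90, solutions exist.

Yes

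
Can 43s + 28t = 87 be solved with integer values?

Step 1: Compute gcd(43, 28).
gcd(43, 28) = 1

Step 2: Check divisibility.
Does 1 divide 87? 87 = 1 x 87, so yes.

By the theorem on linear Diophantine equations, 43s + 28t = 87 has integer solutions if and only if gcd(43, 28) divides 87. Since 1 | 87, solutions exist.

Yes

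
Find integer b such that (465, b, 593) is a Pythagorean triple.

b² = c² - a² = 593² - 465² = 351649 - 216225 = 135424
b = sqrt(135424) = 368

368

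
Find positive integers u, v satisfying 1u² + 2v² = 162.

Try small values of u and check whether (162 - 1u²)/2 is a perfect square.
u = 8: 1·8² = 64, so 2v² = 162 - 64 = 98, giving v² = 49, v = 7.
Check: 1·8² + 2·7² = 64 + 98 = 162 ✓

u = 8, v = 7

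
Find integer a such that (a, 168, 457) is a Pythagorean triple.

a² = c² - b² = 457² - 168² = 208849 - 28224 = 180625
a = sqrt(180625) = 425

425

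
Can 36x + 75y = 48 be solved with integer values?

Step 1: Compute gcd(36, 75).
gcd(36, 75) = 3

Step 2: Check divisibility.
Does 3 divide 48? 48 = 3 x 16, so yes.

By the theorem on linear Diophantine equations, 36x + 75y = 48 has integer solutions if and only if gcd(36, 75) divides 48. Since 3 | 48, solutions exist.

Yes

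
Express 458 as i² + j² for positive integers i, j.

We need to find integers i, j > 0 such that i² + j² = 458.
Trying i = 13: j² = 458 - 13² = 458 - 169 = 289
j = 17
Check: 13² + 17² = 169 + 289 = 458 ✓

458 = 13² + 17²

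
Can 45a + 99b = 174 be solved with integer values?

Step 1: Compute gcd(45, 99).
gcd(45, 99) = 9

Step 2: Check divisibility.
Does 9 divide 174? 174 = 9 x 19 + 3, so no.

By the theorem on linear Diophantine equations, 45a + 99b = 174 has integer solutions if and only if gcd(45, 99) divides 174. Since 9 does not divide 174, no solutions exist.

No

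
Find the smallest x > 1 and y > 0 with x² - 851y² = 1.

We seek the smallest positive integers (x, y) with x² - 851y² = 1, i.e., x² = 851y² + 1.
Try successive y values:
y = 1: x² = 851·1² + 1 = 852, not a perfect square
y = 2: x² = 851·2² + 1 = 3405, not a perfect square
y = 3: x² = 851·3² + 1 = 7660, not a perfect square
... continuing the search (or via continued fractions) ...
y = 288585: x² = 851·288585² + 1 = 70872388193476, x = 8418574 ✓

Verify: 8418574² - 851·288585² = 70872388193476 - 70872388193475 = 1 ✓

x = 8418574, y = 288585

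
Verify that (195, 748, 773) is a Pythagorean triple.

Compute a² + b²:
195² + 748² = 38025 + 559504 = 597529
Compute c²:
773² = 597529
Since 597529 = 597529, it is a Pythagorean triple.

Yes, it is a Pythagorean triple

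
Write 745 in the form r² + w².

We need to find integers r, w > 0 such that r² + w² = 745.
Trying r = 4: w² = 745 - 4² = 745 - 16 = 729
w = 27
Check: 4² + 27² = 16 + 729 = 745 ✓

745 = 4² + 27²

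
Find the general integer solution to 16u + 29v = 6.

Step 1: Compute gcd(16, 29) = 1.
Since 1 divides 6, solutions exist.

Step 2: Find a particular solution using extended Euclidean algorithm.
We get u₀ = -54, v₀ = 30.
Check: 16*-54 + 29*30 = 6 = 6 ✓

Step 3: Write the general solution.
u = -54 + (29/1)t = -54 + 29t
v = 30 - (16/1)t = 30 - 16t
for any integer t.

u = -54 + 29t, v = 30 - 16t for integer t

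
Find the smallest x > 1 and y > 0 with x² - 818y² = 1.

We seek the smallest positive integers (x, y) with x² - 818y² = 1, i.e., x² = 818y² + 1.
Try successive y values:
y = 1: x² = 818·1² + 1 = 819, not a perfect square
y = 2: x² = 818·2² + 1 = 3273, not a perfect square
y = 3: x² = 818·3² + 1 = 7363, not a perfect square
... continuing the search (or via continued fractions) ...
y = 1430: x² = 818·1430² + 1 = 1672728201, x = 40899 ✓

Verify: 40899² - 818·1430² = 1672728201 - 1672728200 = 1 ✓

x = 40899, y = 1430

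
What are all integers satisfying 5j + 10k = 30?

Step 1: Compute gcd(5, 10) = 5.
Since 5 divides 30, solutions exist.

Step 2: Find a particular solution using extended Euclidean algorithm.
We get j₀ = 6, k₀ = 0.
Check: 5*6 + 10*0 = 30 = 30 ✓

Step 3: Write the general solution.
j = 6 + (10/5)t = 6 + 2t
k = 0 - (5/5)t = 0 - 1t
for any integer t.

j = 6 + 2t, k = 0 - 1t for integer t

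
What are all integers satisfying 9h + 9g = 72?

Step 1: Compute gcd(9, 9) = 9.
Since 9 divides 72, solutions exist.

Step 2: Find a particular solution using extended Euclidean algorithm.
We get h₀ = 0, g₀ = 8.
Check: 9*0 + 9*8 = 72 = 72 ✓

Step 3: Write the general solution.
h = 0 + (9/9)t = 0 + 1t
g = 8 - (9/9)t = 8 - 1t
for any integer t.

h = 0 + 1t, g = 8 - 1t for integer t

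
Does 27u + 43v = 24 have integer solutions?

Step 1: Compute gcd(27, 43).
gcd(27, 43) = 1

Step 2: Check divisibility.
Does 1 divide 24? 24 = 1 x 24, so yes.

By the theorem on linear Diophantine equations, 27u + 43v = 24 has integer solutions if and only if gcd(27, 43) divides 24. Since 1 | 24, solutions exist.

Yes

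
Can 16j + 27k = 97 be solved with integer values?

Step 1: Compute gcd(16, 27).
gcd(16, 27) = 1

Step 2: Check divisibility.
Does 1 divide 97? 97 = 1 x 97, so yes.

By the theorem on linear Diophantine equations, 16j + 27k = 97 has integer solutions if and only if gcd(16, 27) divides 97. Since 1 | 97, solutions exist.

Yes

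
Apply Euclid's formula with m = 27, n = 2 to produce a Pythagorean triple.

a = m² - n² = 27² - 2² = 729 - 4 = 725
b = 2mn = 2·27·2 = 108
c = m² + n² = 729 + 4 = 733
Verify: 725² + 108² = 525625 + 11664 = 537289 = 733² ✓

(725, 108, 733)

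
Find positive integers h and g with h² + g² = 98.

We need to find integers h, g > 0 such that h² + g² = 98.
Trying h = 7: g² = 98 - 7² = 98 - 49 = 49
g = 7
Check: 7² + 7² = 49 + 49 = 98 ✓

98 = 7² + 7²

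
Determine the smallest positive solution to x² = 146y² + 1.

We seek the smallest positive integers (x, y) with x² - 146y² = 1, i.e., x² = 146y² + 1.
Try successive y values:
y = 1: x² = 146·1² + 1 = 147, not a perfect square
y = 2: x² = 146·2² + 1 = 585, not a perfect square
y = 3: x² = 146·3² + 1 = 1315, not a perfect square
... continuing the search (or via continued fractions) ...
y = 12: x² = 146·12² + 1 = 21025, x = 145 ✓

Verify: 145² - 146·12² = 21025 - 21024 = 1 ✓

x = 145, y = 12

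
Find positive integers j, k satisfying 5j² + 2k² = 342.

Try small values of j and check whether (342 - 5j²)/2 is a perfect square.
j = 6: 5·6² = 180, so 2k² = 342 - 180 = 162, giving k² = 81, k = 9.
Check: 5·6² + 2·9² = 180 + 162 = 342 ✓

j = 6, k = 9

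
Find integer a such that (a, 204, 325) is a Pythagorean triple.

a² = c² - b² = 325² - 204² = 105625 - 41616 = 64009
a = sqrt(64009) = 253

253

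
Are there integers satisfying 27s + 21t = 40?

Step 1: Compute gcd(27, 21).
gcd(27, 21) = 3

Step 2: Check divisibility.
Does 3 divide 40? 40 = 3 x 13 + 1, so no.

By the theorem on linear Diophantine equations, 27s + 21t = 40 has integer solutions if and only if gcd(27, 21) divides 40. Since 3 does not divide 40, no solutions exist.

No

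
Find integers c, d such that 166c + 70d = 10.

Step 1: Check solvability.
gcd(166, 70) = 2
Since 2 divides 10, solutions exist.

Step 2: Apply extended Euclidean algorithm to find gcd.
We find integers such that 166*x0 + 70*y0 = 2

Step 3: Scale the particular solution.
Multiply by 10/2 = 5:
c = -40, d = 95

Step 4: Verify.
166*(-40) + 70*(95) = 10 = 10 ✓

c = -40, d = 95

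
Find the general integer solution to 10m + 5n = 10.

Step 1: Compute gcd(10, 5) = 5.
Since 5 divides 10, solutions exist.

Step 2: Find a particular solution using extended Euclidean algorithm.
We get m₀ = 0, n₀ = 2.
Check: 10*0 + 5*2 = 10 = 10 ✓

Step 3: Write the general solution.
m = 0 + (5/5)t = 0 + 1t
n = 2 - (10/5)t = 2 - 2t
for any integer t.

m = 0 + 1t, n = 2 - 2t for integer t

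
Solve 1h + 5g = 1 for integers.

Step 1: Check solvability.
gcd(1, 5) = 1
Since 1 divides 1, solutions exist.

Step 2: Apply extended Euclidean algorithm to find gcd.
We find integers such that 1*x0 + 5*y0 = 1

Step 3: Scale the particular solution.
Multiply by 1/1 = 1:
h = 1, g = 0

Step 4: Verify.
1*(1) + 5*(0) = 1 = 1 ✓

h = 1, g = 0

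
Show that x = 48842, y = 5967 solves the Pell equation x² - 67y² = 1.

Compute x² = 48842² = 2385540964
Compute 67y² = 67·5967² = 67·35605089 = 2385540963
x² - 67y² = 2385540964 - 2385540963 = 1
Since this equals 1, (48842, 5967) is a solution.

Yes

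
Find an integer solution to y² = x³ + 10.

Try small integer x values and check whether x³ + 10 is a perfect square.
x = -1: x³ + 10 = -1³ + 10 = -1 + 10 = 9
Is 9 a perfect square? 3² = 9 ✓
So (x, y) = (-1, -3) is a solution.

x = -1, y = -3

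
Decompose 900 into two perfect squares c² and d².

We need to find integers c, d > 0 such that c² + d² = 900.
Trying c = 18: d² = 900 - 18² = 900 - 324 = 576
d = 24
Check: 18² + 24² = 324 + 576 = 900 ✓

900 = 18² + 24²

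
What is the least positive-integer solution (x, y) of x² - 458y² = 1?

We seek the smallest positive integers (x, y) with x² - 458y² = 1, i.e., x² = 458y² + 1.
Try successive y values:
y = 1: x² = 458·1² + 1 = 459, not a perfect square
y = 2: x² = 458·2² + 1 = 1833, not a perfect square
y = 3: x² = 458·3² + 1 = 4123, not a perfect square
... continuing the search (or via continued fractions) ...
y = 1070: x² = 458·1070² + 1 = 524364201, x = 22899 ✓

Verify: 22899² - 458·1070² = 524364201 - 524364200 = 1 ✓

x = 22899, y = 1070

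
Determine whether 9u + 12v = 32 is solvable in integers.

Step 1: Compute gcd(9, 12).
gcd(9, 12) = 3

Step 2: Check divisibility.
Does 3 divide 32? 32 = 3 x 10 + 2, so no.

By the theorem on linear Diophantine equations, 9u + 12v = 32 has integer solutions if and only if gcd(9, 12) divides 32. Since 3 does not divide 32, no solutions exist.

No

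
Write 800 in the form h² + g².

We need to find integers h, g > 0 such that h² + g² = 800.
Trying h = 4: g² = 800 - 4² = 800 - 16 = 784
g = 28
Check: 4² + 28² = 16 + 784 = 800 ✓

800 = 4² + 28²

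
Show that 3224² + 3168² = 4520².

Compute a² + b² = 3224² + 3168² = 10394176 + 10036224 = 20430400
Compute c² = 4520² = 20430400
Since 20430400 = 20430400, confirmed.

Yes, it is a Pythagorean triple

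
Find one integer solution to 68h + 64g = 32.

Step 1: Check solvability.
gcd(68, 64) = 4
Since 4 divides 32, solutions exist.

Step 2: Apply extended Euclidean algorithm to find gcd.
We find integers such that 68*x0 + 64*y0 = 4

Step 3: Scale the particular solution.
Multiply by 32/4 = 8:
h = 8, g = -8

Step 4: Verify.
68*(8) + 64*(-8) = 32 = 32 ✓

h = 8, g = -8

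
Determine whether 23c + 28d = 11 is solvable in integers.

Step 1: Compute gcd(23, 28).
gcd(23, 28) = 1

Step 2: Check divisibility.
Does 1 divide 11? 11 = 1 x 11, so yes.

By the theorem on linear Diophantine equations, 23c + 28d = 11 has integer solutions if and only if gcd(23, 28) divides 11. Since 1 | 11, solutions exist.

Yes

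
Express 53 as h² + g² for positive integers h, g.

We need to find integers h, g > 0 such that h² + g² = 53.
Trying h = 2: g² = 53 - 2² = 53 - 4 = 49
g = 7
Check: 2² + 7² = 4 + 49 = 53 ✓

53 = 2² + 7²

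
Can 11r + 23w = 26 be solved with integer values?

Step 1: Compute gcd(11, 23).
gcd(11, 23) = 1

Step 2: Check divisibility.
Does 1 divide 26? 26 = 1 x 26, so yes.

By the theorem on linear Diophantine equations, 11r + 23w = 26 has integer solutions if and only if gcd(11, 23) divides 26. Since 1 | 26, solutions exist.

Yes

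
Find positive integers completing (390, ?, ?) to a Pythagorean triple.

We need the other leg and hypotenuse such that 390² + x² = c².
Take x = 432, c = 582: 390² + 432² = 152100 + 186624 = 338724 = 582² ✓
Triple: (390, 432, 582)

(390, 432, 582)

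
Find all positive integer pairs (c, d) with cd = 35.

The positive divisors of 35 are: 1, 5, 7, 35.
Each divisor d gives the pair (d, 35/d):
(1, 35), (5, 7), (7, 5), (35, 1)

(1, 35), (5, 7), (7, 5), (35, 1)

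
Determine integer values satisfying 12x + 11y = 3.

Step 1: Check solvability.
gcd(12, 11) = 1
Since 1 divides 3, solutions exist.

Step 2: Apply extended Euclidean algorithm to find gcd.
We find integers such that 12*x0 + 11*y0 = 1

Step 3: Scale the particular solution.
Multiply by 3/1 = 3:
x = 3, y = -3

Step 4: Verify.
12*(3) + 11*(-3) = 3 = 3 ✓

x = 3, y = -3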